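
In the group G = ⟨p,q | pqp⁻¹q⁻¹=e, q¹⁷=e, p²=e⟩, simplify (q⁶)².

Compute successive powers of (q⁶), reducing at each step:
  (q⁶)²: (q⁶) · q⁶ = q¹²

Answer: q¹²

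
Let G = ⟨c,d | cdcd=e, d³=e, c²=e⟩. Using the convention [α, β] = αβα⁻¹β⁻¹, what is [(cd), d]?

[(cd), d] = (cd)·d·(cd)⁻¹·d⁻¹.
  (cd) · d = cd²
  (cd²) · (cd) = d²
  (d²) · (d²) = d

Answer: d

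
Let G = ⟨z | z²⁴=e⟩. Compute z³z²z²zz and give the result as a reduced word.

Multiply left to right, reducing at each step:
  (z³) · z² = z⁵
  (z⁵) · z² = z⁷
  (z⁷) · z = z⁸
  (z⁸) · z = z⁹

Answer: z⁹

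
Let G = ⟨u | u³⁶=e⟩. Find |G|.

G is generated by a single element, so G is cyclic. The relator gives u³⁶ = e and no smaller power is forced to be e, so the 36 powers {e, u, u², u³, u⁴, u⁵, u⁶, u⁷, u⁸, u⁹, u²², u²³, u²¹, u²⁰, u²⁴, u²⁵, u²⁶, u²⁷, u²⁸, u²⁹, u³², u³³, u³¹, u³⁰, u³⁴, u³⁵, u¹², u¹³, u¹¹, u¹⁰, u¹⁴, u¹⁵, u¹⁶, u¹⁷, u¹⁸, u¹⁹} are distinct. Hence |G| = 36.

Answer: 36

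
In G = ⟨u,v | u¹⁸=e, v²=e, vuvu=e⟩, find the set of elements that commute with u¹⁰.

⟨u¹⁰⟩ ⊆ C_G(u¹⁰) since powers of u¹⁰ commute with u¹⁰; so |C_G(u¹⁰)| ≥ |⟨u¹⁰⟩| = 9.
By orbit–stabilizer, |C_G(u¹⁰)| = |G| / |conj. class of u¹⁰| = 36 / 2 = 18.
The 18 elements commuting with u¹⁰ are {e, u, u², u³, u⁴, u⁵, u⁶, u⁷, u⁸, u⁹, u¹⁰, u¹¹, u¹², u¹³, u¹⁴, u¹⁵, u¹⁶, u¹⁷}.

Answer: {e, u, u², u³, u⁴, u⁵, u⁶, u⁷, u⁸, u⁹, u¹⁰, u¹¹, u¹², u¹³, u¹⁴, u¹⁵, u¹⁶, u¹⁷}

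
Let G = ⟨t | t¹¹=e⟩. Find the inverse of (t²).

The order of (t²) is 11 (smallest k with (t²)ᵏ = e), so (t²)⁻¹ = (t²)¹⁰ = t⁹.
Check: (t²) · (t⁹) → (t²) · t⁹ = e, giving e as required.

Answer: t⁹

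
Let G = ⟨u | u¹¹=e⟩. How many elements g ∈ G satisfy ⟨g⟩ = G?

G is cyclic of order 11. An element generates G iff its order is 11, and a cyclic group of order 11 has exactly φ(11) = 10 such elements.

Answer: 10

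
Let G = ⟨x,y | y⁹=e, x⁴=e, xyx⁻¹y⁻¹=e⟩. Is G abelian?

Each pair of generators commutes: x·y = xy = y·x. Since the generators pairwise commute, every element of G commutes with every other, so G is abelian.

Answer: Yes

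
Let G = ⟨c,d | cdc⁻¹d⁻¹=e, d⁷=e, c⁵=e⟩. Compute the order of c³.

Compute successive powers until reaching e:
  (c³)¹ = c³, (c³)² = c, (c³)³ = c⁴, (c³)⁴ = c², (c³)⁵ = e.
The smallest positive k with (c³)ᵏ = e is 5.

Answer: 5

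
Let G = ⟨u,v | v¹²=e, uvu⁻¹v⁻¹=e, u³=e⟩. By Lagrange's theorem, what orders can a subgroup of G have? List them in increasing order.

|G| = 36 = 2² · 3². By Lagrange's theorem the order of any subgroup divides 36; the divisors of 36 are 1, 2, 3, 4, 6, 9, 12, 18, 36.

Answer: 1, 2, 3, 4, 6, 9, 12, 18, 36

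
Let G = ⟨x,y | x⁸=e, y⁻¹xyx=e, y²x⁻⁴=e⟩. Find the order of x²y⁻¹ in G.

Compute successive powers until reaching e:
  (x²y⁻¹)¹ = x²y⁻¹, (x²y⁻¹)² = x⁴, (x²y⁻¹)³ = x²y, (x²y⁻¹)⁴ = e.
The smallest positive k with (x²y⁻¹)ᵏ = e is 4.

Answer: 4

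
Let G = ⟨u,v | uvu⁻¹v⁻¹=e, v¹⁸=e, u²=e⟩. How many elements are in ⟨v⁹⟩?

|⟨v⁹⟩| equals the order of v⁹. Compute successive powers until reaching e:
  (v⁹)¹ = v⁹, (v⁹)² = e.
The smallest positive k with (v⁹)ᵏ = e is 2, so |⟨v⁹⟩| = 2.

Answer: 2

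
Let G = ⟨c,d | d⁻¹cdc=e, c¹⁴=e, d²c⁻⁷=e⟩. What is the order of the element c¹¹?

Compute successive powers until reaching e:
  (c¹¹)¹ = c¹¹, (c¹¹)² = c⁸, (c¹¹)³ = c⁵, (c¹¹)⁴ = c², (c¹¹)⁵ = c¹³, (c¹¹)⁶ = c¹⁰, (c¹¹)⁷ = c⁷, (c¹¹)⁸ = c⁴, (c¹¹)⁹ = c, (c¹¹)¹⁰ = c¹², (c¹¹)¹¹ = c⁹, (c¹¹)¹² = c⁶, (c¹¹)¹³ = c³, (c¹¹)¹⁴ = e.
The smallest positive k with (c¹¹)ᵏ = e is 14.

Answer: 14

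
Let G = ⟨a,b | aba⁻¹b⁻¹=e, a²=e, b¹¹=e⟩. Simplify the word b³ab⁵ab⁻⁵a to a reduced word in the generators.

Multiply left to right, reducing at each step:
  (b³) · a = ab³
  (ab³) · b⁵ = ab⁸
  (ab⁸) · a = b⁸
  (b⁸) · b⁻⁵ = b³
  (b³) · a = ab³

Answer: ab³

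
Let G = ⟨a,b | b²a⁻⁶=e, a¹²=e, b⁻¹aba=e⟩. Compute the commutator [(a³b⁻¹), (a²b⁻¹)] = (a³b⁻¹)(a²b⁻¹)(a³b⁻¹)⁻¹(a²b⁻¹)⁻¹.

[(a³b⁻¹), (a²b⁻¹)] = (a³b⁻¹)·(a²b⁻¹)·(a³b⁻¹)⁻¹·(a²b⁻¹)⁻¹.
  (a³b⁻¹) · (a²b⁻¹) = a⁷
  (a⁷) · (a³b) = a⁴b⁻¹
  (a⁴b⁻¹) · (a²b) = a²

Answer: a²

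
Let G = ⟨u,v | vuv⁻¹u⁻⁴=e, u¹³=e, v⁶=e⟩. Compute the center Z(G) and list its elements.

An element z ∈ Z(G) iff z commutes with every generator.
For example e is central: e·u = u = u·e; e·v = v = v·e.
Whereas u ∉ Z(G) since u·v = uv ≠ u⁴v = v·u.
Checking each of the 78 elements this way gives Z(G) = {e}, of order 1.

Answer: {e}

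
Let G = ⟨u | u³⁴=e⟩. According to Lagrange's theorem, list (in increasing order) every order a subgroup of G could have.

|G| = 34 = 2 · 17. By Lagrange's theorem the order of any subgroup divides 34; the divisors of 34 are 1, 2, 17, 34.

Answer: 1, 2, 17, 34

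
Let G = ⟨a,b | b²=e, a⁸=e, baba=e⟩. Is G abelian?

a·b = ab but b·a = a⁷b, so a·b ≠ b·a and G is not abelian.

Answer: No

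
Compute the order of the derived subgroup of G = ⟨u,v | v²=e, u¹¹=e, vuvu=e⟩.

G' = [G, G] is generated by all commutators. The generator-pair commutators are: [u, v] = u².
The subgroup they normally generate is {e, u, u², u³, u⁴, u⁵, u⁶, u⁷, u⁸, u⁹, u¹⁰}, of order 11.
Check: |G/G'| = 22/11 = 2 is the order of the abelianisation.

Answer: 11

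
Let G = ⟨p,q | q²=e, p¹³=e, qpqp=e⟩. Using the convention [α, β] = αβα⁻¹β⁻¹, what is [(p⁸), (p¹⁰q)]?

[(p⁸), (p¹⁰q)] = (p⁸)·(p¹⁰q)·(p⁸)⁻¹·(p¹⁰q)⁻¹.
  (p⁸) · (p¹⁰q) = p⁵q
  (p⁵q) · (p⁵) = q
  q · (p¹⁰q) = p³

Answer: p³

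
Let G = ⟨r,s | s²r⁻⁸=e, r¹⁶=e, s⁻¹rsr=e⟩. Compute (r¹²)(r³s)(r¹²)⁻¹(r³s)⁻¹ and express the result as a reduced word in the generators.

[(r¹²), (r³s)] = (r¹²)·(r³s)·(r¹²)⁻¹·(r³s)⁻¹.
  (r¹²) · (r³s) = r⁷s⁻¹
  (r⁷s⁻¹) · (r⁴) = r³s⁻¹
  (r³s⁻¹) · (r³s⁻¹) = r⁸

Answer: r⁸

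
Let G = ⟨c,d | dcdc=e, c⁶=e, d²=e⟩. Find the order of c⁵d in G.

Compute successive powers until reaching e:
  (c⁵d)¹ = c⁵d, (c⁵d)² = e.
The smallest positive k with (c⁵d)ᵏ = e is 2.

Answer: 2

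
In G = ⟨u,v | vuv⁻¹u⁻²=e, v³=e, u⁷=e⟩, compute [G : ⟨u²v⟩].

First find ord(u²v) by computing successive powers:
  (u²v)¹ = u²v, (u²v)² = u⁶v², (u²v)³ = e.
So |⟨u²v⟩| = ord(u²v) = 3. With |G| = 21, by Lagrange [G : ⟨u²v⟩] = 21/3 = 7.

Answer: 7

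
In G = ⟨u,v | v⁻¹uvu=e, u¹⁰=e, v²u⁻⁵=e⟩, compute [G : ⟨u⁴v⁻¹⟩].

First find ord(u⁴v⁻¹) by computing successive powers:
  (u⁴v⁻¹)¹ = u⁴v⁻¹, (u⁴v⁻¹)² = u⁵, (u⁴v⁻¹)³ = u⁴v, (u⁴v⁻¹)⁴ = e.
So |⟨u⁴v⁻¹⟩| = ord(u⁴v⁻¹) = 4. With |G| = 20, by Lagrange [G : ⟨u⁴v⁻¹⟩] = 20/4 = 5.

Answer: 5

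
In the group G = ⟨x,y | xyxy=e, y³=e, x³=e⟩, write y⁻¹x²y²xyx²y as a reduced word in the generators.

Multiply left to right, reducing at each step:
  (y²) · x² = xy
  (xy) · y² = x
  x · x = x²
  (x²) · y = x²y
  (x²y) · x² = xy²x
  (xy²x) · y = y²x

Answer: y²x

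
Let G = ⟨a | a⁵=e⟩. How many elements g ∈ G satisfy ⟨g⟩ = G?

G is cyclic of order 5. An element generates G iff its order is 5, and a cyclic group of order 5 has exactly φ(5) = 4 such elements.

Answer: 4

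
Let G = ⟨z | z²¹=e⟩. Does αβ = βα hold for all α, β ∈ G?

G has a single generator, so G is cyclic and hence abelian.

Answer: Yes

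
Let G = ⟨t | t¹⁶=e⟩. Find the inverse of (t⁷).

The order of (t⁷) is 16 (smallest k with (t⁷)ᵏ = e), so (t⁷)⁻¹ = (t⁷)¹⁵ = t⁹.
Check: (t⁷) · (t⁹) → (t⁷) · t⁹ = e, giving e as required.

Answer: t⁹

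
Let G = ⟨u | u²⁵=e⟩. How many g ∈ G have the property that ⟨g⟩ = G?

G is cyclic of order 25. An element generates G iff its order is 25, and a cyclic group of order 25 has exactly φ(25) = 20 such elements.

Answer: 20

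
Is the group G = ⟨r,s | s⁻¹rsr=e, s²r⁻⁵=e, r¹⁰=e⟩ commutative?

r·s = rs but s·r = r⁴s⁻¹, so r·s ≠ s·r and G is not abelian.

Answer: No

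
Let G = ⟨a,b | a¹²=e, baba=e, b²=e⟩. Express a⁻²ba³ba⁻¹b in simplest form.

Multiply left to right, reducing at each step:
  (a¹⁰) · b = a¹⁰b
  (a¹⁰b) · a³ = a⁷b
  (a⁷b) · b = a⁷
  (a⁷) · a⁻¹ = a⁶
  (a⁶) · b = a⁶b

Answer: a⁶b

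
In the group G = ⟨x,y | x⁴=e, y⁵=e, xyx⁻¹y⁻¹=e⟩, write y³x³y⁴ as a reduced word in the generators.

Multiply left to right, reducing at each step:
  (y³) · x³ = x³y³
  (x³y³) · y⁴ = x³y²

Answer: x³y²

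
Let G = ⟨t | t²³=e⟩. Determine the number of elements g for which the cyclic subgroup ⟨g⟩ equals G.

G is cyclic of order 23. An element generates G iff its order is 23, and a cyclic group of order 23 has exactly φ(23) = 22 such elements.

Answer: 22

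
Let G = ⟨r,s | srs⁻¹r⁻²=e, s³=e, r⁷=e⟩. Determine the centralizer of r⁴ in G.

⟨r⁴⟩ ⊆ C_G(r⁴) since powers of r⁴ commute with r⁴; so |C_G(r⁴)| ≥ |⟨r⁴⟩| = 7.
By orbit–stabilizer, |C_G(r⁴)| = |G| / |conj. class of r⁴| = 21 / 3 = 7.
The 7 elements commuting with r⁴ are {e, r, r², r³, r⁴, r⁵, r⁶}.

Answer: {e, r, r², r³, r⁴, r⁵, r⁶}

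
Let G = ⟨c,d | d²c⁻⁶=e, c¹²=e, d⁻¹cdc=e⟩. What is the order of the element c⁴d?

Compute successive powers until reaching e:
  (c⁴d)¹ = c⁴d, (c⁴d)² = c⁶, (c⁴d)³ = c⁴d⁻¹, (c⁴d)⁴ = e.
The smallest positive k with (c⁴d)ᵏ = e is 4.

Answer: 4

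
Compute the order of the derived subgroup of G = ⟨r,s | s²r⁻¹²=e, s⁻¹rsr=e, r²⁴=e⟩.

G' = [G, G] is generated by all commutators. The generator-pair commutators are: [r, s] = r².
The subgroup they normally generate is {e, r², r⁴, r⁶, r⁸, r¹⁰, r¹², r¹⁴, r¹⁶, r¹⁸, r²⁰, r²²}, of order 12.
Check: |G/G'| = 48/12 = 4 is the order of the abelianisation.

Answer: 12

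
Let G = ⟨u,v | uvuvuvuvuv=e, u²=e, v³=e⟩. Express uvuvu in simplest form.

Multiply left to right, reducing at each step:
  u · v = uv
  (uv) · u = uvu
  (uvu) · v = uvuv
  (uvuv) · u = uvuvu

Answer: uvuvu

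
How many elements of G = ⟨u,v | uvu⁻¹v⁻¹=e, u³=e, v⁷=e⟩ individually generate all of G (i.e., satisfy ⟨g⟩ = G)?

G is cyclic of order 21. An element generates G iff its order is 21, and a cyclic group of order 21 has exactly φ(21) = 12 such elements.

Answer: 12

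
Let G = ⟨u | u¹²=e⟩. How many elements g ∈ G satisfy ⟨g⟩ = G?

G is cyclic of order 12. An element generates G iff its order is 12, and a cyclic group of order 12 has exactly φ(12) = 4 such elements.

Answer: 4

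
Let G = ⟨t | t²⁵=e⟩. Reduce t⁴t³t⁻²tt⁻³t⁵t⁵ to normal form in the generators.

Multiply left to right, reducing at each step:
  (t⁴) · t³ = t⁷
  (t⁷) · t⁻² = t⁵
  (t⁵) · t = t⁶
  (t⁶) · t⁻³ = t³
  (t³) · t⁵ = t⁸
  (t⁸) · t⁵ = t¹³

Answer: t¹³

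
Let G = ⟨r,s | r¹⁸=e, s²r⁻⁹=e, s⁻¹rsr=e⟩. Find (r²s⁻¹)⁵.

Compute successive powers of (r²s⁻¹), reducing at each step:
  (r²s⁻¹)²: (r²s⁻¹) · r² = s⁻¹;   (s⁻¹) · s⁻¹ = r⁹
  (r²s⁻¹)³: (r⁹) · r² = r¹¹;   (r¹¹) · s⁻¹ = r²s
  (r²s⁻¹)⁴: (r²s) · r² = s;   s · s⁻¹ = e
  (r²s⁻¹)⁵: e · r² = r²;   (r²) · s⁻¹ = r²s⁻¹

Answer: r²s⁻¹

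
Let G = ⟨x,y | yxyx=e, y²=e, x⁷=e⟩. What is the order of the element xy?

Compute successive powers until reaching e:
  (xy)¹ = xy, (xy)² = e.
The smallest positive k with (xy)ᵏ = e is 2.

Answer: 2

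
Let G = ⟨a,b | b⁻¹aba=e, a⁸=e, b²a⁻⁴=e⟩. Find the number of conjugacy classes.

The conjugacy classes (representative and size) are:
  [e] (size 1), [a⁷] (size 2), [a⁶] (size 2), [a³] (size 2), [a⁴] (size 1), [a²b⁻¹] (size 4), [a³b⁻¹] (size 4).
Class equation: 1 + 2 + 2 + 2 + 1 + 4 + 4 = 16 = |G|. So G has 7 conjugacy classes.

Answer: 7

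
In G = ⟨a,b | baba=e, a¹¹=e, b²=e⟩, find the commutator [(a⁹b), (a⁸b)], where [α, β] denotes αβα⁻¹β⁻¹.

[(a⁹b), (a⁸b)] = (a⁹b)·(a⁸b)·(a⁹b)⁻¹·(a⁸b)⁻¹.
  (a⁹b) · (a⁸b) = a
  a · (a⁹b) = a¹⁰b
  (a¹⁰b) · (a⁸b) = a²

Answer: a²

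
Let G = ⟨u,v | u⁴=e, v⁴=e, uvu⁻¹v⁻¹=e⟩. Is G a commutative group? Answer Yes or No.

Each pair of generators commutes: u·v = uv = v·u. Since the generators pairwise commute, every element of G commutes with every other, so G is abelian.

Answer: Yes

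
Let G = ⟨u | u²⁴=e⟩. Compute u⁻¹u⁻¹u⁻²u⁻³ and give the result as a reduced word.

Multiply left to right, reducing at each step:
  (u²³) · u⁻¹ = u²²
  (u²²) · u⁻² = u²⁰
  (u²⁰) · u⁻³ = u¹⁷

Answer: u¹⁷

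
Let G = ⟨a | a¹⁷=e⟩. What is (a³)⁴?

Compute successive powers of (a³), reducing at each step:
  (a³)²: (a³) · a³ = a⁶
  (a³)³: (a⁶) · a³ = a⁹
  (a³)⁴: (a⁹) · a³ = a¹²

Answer: a¹²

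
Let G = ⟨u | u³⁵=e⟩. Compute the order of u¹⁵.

Compute successive powers until reaching e:
  (u¹⁵)¹ = u¹⁵, (u¹⁵)² = u³⁰, (u¹⁵)³ = u¹⁰, (u¹⁵)⁴ = u²⁵, (u¹⁵)⁵ = u⁵, (u¹⁵)⁶ = u²⁰, (u¹⁵)⁷ = e.
The smallest positive k with (u¹⁵)ᵏ = e is 7.

Answer: 7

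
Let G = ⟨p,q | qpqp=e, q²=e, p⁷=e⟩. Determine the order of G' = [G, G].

G' = [G, G] is generated by all commutators. The generator-pair commutators are: [p, q] = p².
The subgroup they normally generate is {e, p, p², p³, p⁴, p⁵, p⁶}, of order 7.
Check: |G/G'| = 14/7 = 2 is the order of the abelianisation.

Answer: 7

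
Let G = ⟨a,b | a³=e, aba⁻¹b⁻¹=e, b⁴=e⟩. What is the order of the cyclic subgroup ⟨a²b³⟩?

|⟨a²b³⟩| equals the order of a²b³. Compute successive powers until reaching e:
  (a²b³)¹ = a²b³, (a²b³)² = ab², (a²b³)³ = b, (a²b³)⁴ = a², (a²b³)⁵ = ab³, (a²b³)⁶ = b², (a²b³)⁷ = a²b, (a²b³)⁸ = a, (a²b³)⁹ = b³, (a²b³)¹⁰ = a²b², (a²b³)¹¹ = ab, (a²b³)¹² = e.
The smallest positive k with (a²b³)ᵏ = e is 12, so |⟨a²b³⟩| = 12.

Answer: 12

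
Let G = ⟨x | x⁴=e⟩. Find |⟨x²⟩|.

|⟨x²⟩| equals the order of x². Compute successive powers until reaching e:
  (x²)¹ = x², (x²)² = e.
The smallest positive k with (x²)ᵏ = e is 2, so |⟨x²⟩| = 2.

Answer: 2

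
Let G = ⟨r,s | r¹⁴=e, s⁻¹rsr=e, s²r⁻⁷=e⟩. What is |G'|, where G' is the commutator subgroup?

G' = [G, G] is generated by all commutators. The generator-pair commutators are: [r, s] = r².
The subgroup they normally generate is {e, r², r⁴, r⁶, r⁸, r¹⁰, r¹²}, of order 7.
Check: |G/G'| = 28/7 = 4 is the order of the abelianisation.

Answer: 7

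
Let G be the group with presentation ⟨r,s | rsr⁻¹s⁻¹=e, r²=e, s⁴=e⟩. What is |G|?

Enumerate words in the generators, reducing via the relations: the distinct elements are
  {e, r, s, rs, s², s³, rs², rs³}.
No further products give new elements, so |G| = 8.

Answer: 8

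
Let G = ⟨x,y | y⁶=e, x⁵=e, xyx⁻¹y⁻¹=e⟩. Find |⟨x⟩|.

|⟨x⟩| equals the order of x. Compute successive powers until reaching e:
  x¹ = x, x² = x², x³ = x³, x⁴ = x⁴, x⁵ = e.
The smallest positive k with xᵏ = e is 5, so |⟨x⟩| = 5.

Answer: 5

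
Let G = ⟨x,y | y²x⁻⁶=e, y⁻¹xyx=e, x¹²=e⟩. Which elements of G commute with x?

⟨x⟩ ⊆ C_G(x) since powers of x commute with x; so |C_G(x)| ≥ |⟨x⟩| = 12.
By orbit–stabilizer, |C_G(x)| = |G| / |conj. class of x| = 24 / 2 = 12.
The 12 elements commuting with x are {e, x, x², x³, x⁴, x⁵, x⁶, x⁷, x⁸, x⁹, x¹⁰, x¹¹}.

Answer: {e, x, x², x³, x⁴, x⁵, x⁶, x⁷, x⁸, x⁹, x¹⁰, x¹¹}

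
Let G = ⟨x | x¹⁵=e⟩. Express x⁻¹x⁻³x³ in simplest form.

Multiply left to right, reducing at each step:
  (x¹⁴) · x⁻³ = x¹¹
  (x¹¹) · x³ = x¹⁴

Answer: x¹⁴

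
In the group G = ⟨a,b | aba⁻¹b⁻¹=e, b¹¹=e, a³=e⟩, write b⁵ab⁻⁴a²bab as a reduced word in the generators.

Multiply left to right, reducing at each step:
  (b⁵) · a = ab⁵
  (ab⁵) · b⁻⁴ = ab
  (ab) · a² = b
  b · b = b²
  (b²) · a = ab²
  (ab²) · b = ab³

Answer: ab³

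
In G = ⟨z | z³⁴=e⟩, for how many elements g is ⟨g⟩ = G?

G is cyclic of order 34. An element generates G iff its order is 34, and a cyclic group of order 34 has exactly φ(34) = 16 such elements.

Answer: 16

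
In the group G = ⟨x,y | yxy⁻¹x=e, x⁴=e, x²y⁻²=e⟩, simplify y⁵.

Compute successive powers of y, reducing at each step:
  y²: y · y = x²
  y³: (x²) · y = y⁻¹
  y⁴: (y⁻¹) · y = e
  y⁵: e · y = y

Answer: y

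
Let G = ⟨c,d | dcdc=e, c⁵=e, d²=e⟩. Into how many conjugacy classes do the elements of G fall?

The conjugacy classes (representative and size) are:
  [e] (size 1), [c] (size 2), [c²] (size 2), [d] (size 5).
Class equation: 1 + 2 + 2 + 5 = 10 = |G|. So G has 4 conjugacy classes.

Answer: 4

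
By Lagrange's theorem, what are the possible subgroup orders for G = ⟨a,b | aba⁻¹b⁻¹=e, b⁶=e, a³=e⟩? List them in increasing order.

|G| = 18 = 2 · 3². By Lagrange's theorem the order of any subgroup divides 18; the divisors of 18 are 1, 2, 3, 6, 9, 18.

Answer: 1, 2, 3, 6, 9, 18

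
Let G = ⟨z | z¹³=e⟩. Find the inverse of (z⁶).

The order of (z⁶) is 13 (smallest k with (z⁶)ᵏ = e), so (z⁶)⁻¹ = (z⁶)¹² = z⁷.
Check: (z⁶) · (z⁷) → (z⁶) · z⁷ = e, giving e as required.

Answer: z⁷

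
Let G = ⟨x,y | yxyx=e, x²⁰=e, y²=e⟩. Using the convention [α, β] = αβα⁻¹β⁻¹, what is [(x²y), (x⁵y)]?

[(x²y), (x⁵y)] = (x²y)·(x⁵y)·(x²y)⁻¹·(x⁵y)⁻¹.
  (x²y) · (x⁵y) = x¹⁷
  (x¹⁷) · (x²y) = x¹⁹y
  (x¹⁹y) · (x⁵y) = x¹⁴

Answer: x¹⁴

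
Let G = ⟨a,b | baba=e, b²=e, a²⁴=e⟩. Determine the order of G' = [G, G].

G' = [G, G] is generated by all commutators. The generator-pair commutators are: [a, b] = a².
The subgroup they normally generate is {e, a², a⁴, a⁶, a⁸, a¹⁰, a¹², a¹⁴, a¹⁶, a¹⁸, a²⁰, a²²}, of order 12.
Check: |G/G'| = 48/12 = 4 is the order of the abelianisation.

Answer: 12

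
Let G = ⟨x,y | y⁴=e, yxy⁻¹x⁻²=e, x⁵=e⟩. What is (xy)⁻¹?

The order of (xy) is 4 (smallest k with (xy)ᵏ = e), so (xy)⁻¹ = (xy)³ = x²y³.
Check: (xy) · (x²y³) → (xy) · x² = y;   y · y³ = e, giving e as required.

Answer: x²y³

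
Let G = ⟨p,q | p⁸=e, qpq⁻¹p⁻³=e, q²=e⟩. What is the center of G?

An element z ∈ Z(G) iff z commutes with every generator.
For example p⁴ is central: (p⁴)·p = p⁵ = p·(p⁴); (p⁴)·q = p⁴q = q·(p⁴).
Whereas p ∉ Z(G) since p·q = pq ≠ p³q = q·p.
Checking each of the 16 elements this way gives Z(G) = {e, p⁴}, of order 2.

Answer: {e, p⁴}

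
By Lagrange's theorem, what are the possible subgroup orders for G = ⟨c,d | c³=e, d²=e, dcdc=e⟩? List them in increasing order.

|G| = 6 = 2 · 3. By Lagrange's theorem the order of any subgroup divides 6; the divisors of 6 are 1, 2, 3, 6.

Answer: 1, 2, 3, 6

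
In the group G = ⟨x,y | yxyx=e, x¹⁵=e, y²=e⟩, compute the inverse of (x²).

The order of (x²) is 15 (smallest k with (x²)ᵏ = e), so (x²)⁻¹ = (x²)¹⁴ = x¹³.
Check: (x²) · (x¹³) → (x²) · x¹³ = e, giving e as required.

Answer: x¹³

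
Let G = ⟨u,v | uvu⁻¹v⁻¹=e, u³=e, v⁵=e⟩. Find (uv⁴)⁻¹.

The order of (uv⁴) is 15 (smallest k with (uv⁴)ᵏ = e), so (uv⁴)⁻¹ = (uv⁴)¹⁴ = u²v.
Check: (uv⁴) · (u²v) → (uv⁴) · u² = v⁴;   (v⁴) · v = e, giving e as required.

Answer: u²v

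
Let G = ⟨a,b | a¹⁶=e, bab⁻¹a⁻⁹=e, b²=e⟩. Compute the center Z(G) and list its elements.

An element z ∈ Z(G) iff z commutes with every generator.
For example a² is central: (a²)·a = a³ = a·(a²); (a²)·b = a²b = b·(a²).
Whereas a ∉ Z(G) since a·b = ab ≠ a⁹b = b·a.
Checking each of the 32 elements this way gives Z(G) = {e, a², a⁴, a⁶, a⁸, a¹⁰, a¹², a¹⁴}, of order 8.

Answer: {e, a², a⁴, a⁶, a⁸, a¹⁰, a¹², a¹⁴}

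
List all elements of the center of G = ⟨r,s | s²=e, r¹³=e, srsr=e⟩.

An element z ∈ Z(G) iff z commutes with every generator.
For example e is central: e·r = r = r·e; e·s = s = s·e.
Whereas r ∉ Z(G) since r·s = rs ≠ r¹²s = s·r.
Checking each of the 26 elements this way gives Z(G) = {e}, of order 1.

Answer: {e}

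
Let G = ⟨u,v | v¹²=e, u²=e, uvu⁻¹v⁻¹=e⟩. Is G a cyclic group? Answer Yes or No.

|G| = 24, but the maximum element order in G is 12 < 24. No single element generates all of G, so G is not cyclic.

Answer: No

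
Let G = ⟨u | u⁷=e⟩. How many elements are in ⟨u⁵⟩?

|⟨u⁵⟩| equals the order of u⁵. Compute successive powers until reaching e:
  (u⁵)¹ = u⁵, (u⁵)² = u³, (u⁵)³ = u, (u⁵)⁴ = u⁶, (u⁵)⁵ = u⁴, (u⁵)⁶ = u², (u⁵)⁷ = e.
The smallest positive k with (u⁵)ᵏ = e is 7, so |⟨u⁵⟩| = 7.

Answer: 7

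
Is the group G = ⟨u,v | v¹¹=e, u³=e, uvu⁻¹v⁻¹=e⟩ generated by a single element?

|G| = 33. The element uv has order 33 (its powers give 33 distinct elements), so ⟨uv⟩ = G and G is cyclic.

Answer: Yes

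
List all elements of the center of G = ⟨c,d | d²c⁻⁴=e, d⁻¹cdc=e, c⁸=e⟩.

An element z ∈ Z(G) iff z commutes with every generator.
For example c⁴ is central: (c⁴)·c = c⁵ = c·(c⁴); (c⁴)·d = d⁻¹ = d·(c⁴).
Whereas c ∉ Z(G) since c·d = cd ≠ c³d⁻¹ = d·c.
Checking each of the 16 elements this way gives Z(G) = {e, c⁴}, of order 2.

Answer: {e, c⁴}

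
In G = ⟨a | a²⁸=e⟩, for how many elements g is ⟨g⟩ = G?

G is cyclic of order 28. An element generates G iff its order is 28, and a cyclic group of order 28 has exactly φ(28) = 12 such elements.

Answer: 12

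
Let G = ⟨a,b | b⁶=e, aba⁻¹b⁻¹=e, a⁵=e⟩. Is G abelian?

Each pair of generators commutes: a·b = ab = b·a. Since the generators pairwise commute, every element of G commutes with every other, so G is abelian.

Answer: Yes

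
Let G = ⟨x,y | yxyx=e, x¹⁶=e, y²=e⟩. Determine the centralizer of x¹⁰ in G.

⟨x¹⁰⟩ ⊆ C_G(x¹⁰) since powers of x¹⁰ commute with x¹⁰; so |C_G(x¹⁰)| ≥ |⟨x¹⁰⟩| = 8.
By orbit–stabilizer, |C_G(x¹⁰)| = |G| / |conj. class of x¹⁰| = 32 / 2 = 16.
The 16 elements commuting with x¹⁰ are {e, x, x², x³, x⁴, x⁵, x⁶, x⁷, x⁸, x⁹, x¹⁰, x¹¹, x¹², x¹³, x¹⁴, x¹⁵}.

Answer: {e, x, x², x³, x⁴, x⁵, x⁶, x⁷, x⁸, x⁹, x¹⁰, x¹¹, x¹², x¹³, x¹⁴, x¹⁵}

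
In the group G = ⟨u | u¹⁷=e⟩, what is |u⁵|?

Compute successive powers until reaching e:
  (u⁵)¹ = u⁵, (u⁵)² = u¹⁰, (u⁵)³ = u¹⁵, (u⁵)⁴ = u³, (u⁵)⁵ = u⁸, (u⁵)⁶ = u¹³, (u⁵)⁷ = u, (u⁵)⁸ = u⁶, (u⁵)⁹ = u¹¹, (u⁵)¹⁰ = u¹⁶, (u⁵)¹¹ = u⁴, (u⁵)¹² = u⁹, (u⁵)¹³ = u¹⁴, (u⁵)¹⁴ = u², (u⁵)¹⁵ = u⁷, (u⁵)¹⁶ = u¹², (u⁵)¹⁷ = e.
The smallest positive k with (u⁵)ᵏ = e is 17.

Answer: 17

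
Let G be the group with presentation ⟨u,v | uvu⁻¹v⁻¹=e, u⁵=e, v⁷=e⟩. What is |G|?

Enumerate words in the generators, reducing via the relations: the distinct elements are
  {e, u, v, uv, u², u³, u⁴, v², v³, v⁴, v⁵, v⁶, uv², uv³, uv⁴, uv⁵, uv⁶, u²v, u³v, u⁴v, u²v², u²v³, u²v⁴, u²v⁵, u²v⁶, u³v², u³v³, u³v⁴, u³v⁵, u³v⁶, u⁴v², u⁴v³, u⁴v⁴, u⁴v⁵, u⁴v⁶}.
No further products give new elements, so |G| = 35.

Answer: 35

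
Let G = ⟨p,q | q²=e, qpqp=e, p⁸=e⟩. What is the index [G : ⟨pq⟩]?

First find ord(pq) by computing successive powers:
  (pq)¹ = pq, (pq)² = e.
So |⟨pq⟩| = ord(pq) = 2. With |G| = 16, by Lagrange [G : ⟨pq⟩] = 16/2 = 8.

Answer: 8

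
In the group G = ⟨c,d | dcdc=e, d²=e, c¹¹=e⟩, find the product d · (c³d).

Compute d · (c³d) by multiplying left to right and reducing via the relations at each step:
  d · c³ = c⁸d
  (c⁸d) · d = c⁸

Answer: c⁸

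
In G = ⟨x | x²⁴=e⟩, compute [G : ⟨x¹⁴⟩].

First find ord(x¹⁴) by computing successive powers:
  (x¹⁴)¹ = x¹⁴, (x¹⁴)² = x⁴, (x¹⁴)³ = x¹⁸, (x¹⁴)⁴ = x⁸, (x¹⁴)⁵ = x²², (x¹⁴)⁶ = x¹², (x¹⁴)⁷ = x², (x¹⁴)⁸ = x¹⁶, (x¹⁴)⁹ = x⁶, (x¹⁴)¹⁰ = x²⁰, (x¹⁴)¹¹ = x¹⁰, (x¹⁴)¹² = e.
So |⟨x¹⁴⟩| = ord(x¹⁴) = 12. With |G| = 24, by Lagrange [G : ⟨x¹⁴⟩] = 24/12 = 2.

Answer: 2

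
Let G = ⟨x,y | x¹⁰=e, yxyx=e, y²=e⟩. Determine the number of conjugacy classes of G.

The conjugacy classes (representative and size) are:
  [e] (size 1), [x] (size 2), [x²] (size 2), [x³] (size 2), [x⁴] (size 2), [x⁵] (size 1), [x²y] (size 5), [x³y] (size 5).
Class equation: 1 + 2 + 2 + 2 + 2 + 1 + 5 + 5 = 20 = |G|. So G has 8 conjugacy classes.

Answer: 8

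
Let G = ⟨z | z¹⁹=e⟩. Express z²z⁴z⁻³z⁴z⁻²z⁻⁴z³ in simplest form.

Multiply left to right, reducing at each step:
  (z²) · z⁴ = z⁶
  (z⁶) · z⁻³ = z³
  (z³) · z⁴ = z⁷
  (z⁷) · z⁻² = z⁵
  (z⁵) · z⁻⁴ = z
  z · z³ = z⁴

Answer: z⁴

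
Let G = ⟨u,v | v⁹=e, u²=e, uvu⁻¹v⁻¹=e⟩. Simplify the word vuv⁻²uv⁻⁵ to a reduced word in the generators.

Multiply left to right, reducing at each step:
  v · u = uv
  (uv) · v⁻² = uv⁸
  (uv⁸) · u = v⁸
  (v⁸) · v⁻⁵ = v³

Answer: v³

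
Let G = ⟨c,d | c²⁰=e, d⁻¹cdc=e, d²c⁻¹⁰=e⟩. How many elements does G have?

Enumerate words in the generators, reducing via the relations: the distinct elements are
  {c, d, e, cd, c², c³, c⁴, c⁵, c⁶, c⁷, c⁸, c⁹, c²d, c³d, c¹², c¹³, c¹¹, c¹⁰, c¹⁴, c¹⁵, c¹⁶, c¹⁷, c¹⁸, c¹⁹, c⁴d, c⁵d, c⁶d, c⁷d, c⁸d, c⁹d, d⁻¹, cd⁻¹, c²d⁻¹, c³d⁻¹, c⁴d⁻¹, c⁵d⁻¹, c⁶d⁻¹, c⁷d⁻¹, c⁸d⁻¹, c⁹d⁻¹}.
No further products give new elements, so |G| = 40.

Answer: 40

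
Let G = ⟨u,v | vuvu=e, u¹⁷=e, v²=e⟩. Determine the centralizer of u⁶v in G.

⟨u⁶v⟩ ⊆ C_G(u⁶v) since powers of u⁶v commute with u⁶v; so |C_G(u⁶v)| ≥ |⟨u⁶v⟩| = 2.
By orbit–stabilizer, |C_G(u⁶v)| = |G| / |conj. class of u⁶v| = 34 / 17 = 2.
The 2 elements commuting with u⁶v are {e, u⁶v}.

Answer: {e, u⁶v}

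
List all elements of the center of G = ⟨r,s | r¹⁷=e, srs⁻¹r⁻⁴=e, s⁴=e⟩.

An element z ∈ Z(G) iff z commutes with every generator.
For example e is central: e·r = r = r·e; e·s = s = s·e.
Whereas r ∉ Z(G) since r·s = rs ≠ r⁴s = s·r.
Checking each of the 68 elements this way gives Z(G) = {e}, of order 1.

Answer: {e}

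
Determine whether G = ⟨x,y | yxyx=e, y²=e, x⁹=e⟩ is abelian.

x·y = xy but y·x = x⁸y, so x·y ≠ y·x and G is not abelian.

Answer: No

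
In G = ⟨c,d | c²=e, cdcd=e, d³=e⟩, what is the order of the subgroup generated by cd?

|⟨cd⟩| equals the order of cd. Compute successive powers until reaching e:
  (cd)¹ = cd, (cd)² = e.
The smallest positive k with (cd)ᵏ = e is 2, so |⟨cd⟩| = 2.

Answer: 2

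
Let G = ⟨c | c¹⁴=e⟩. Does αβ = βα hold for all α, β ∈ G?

G has a single generator, so G is cyclic and hence abelian.

Answer: Yes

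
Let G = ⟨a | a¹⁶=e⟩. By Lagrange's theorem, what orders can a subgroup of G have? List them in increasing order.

|G| = 16 = 2⁴. By Lagrange's theorem the order of any subgroup divides 16; the divisors of 16 are 1, 2, 4, 8, 16.

Answer: 1, 2, 4, 8, 16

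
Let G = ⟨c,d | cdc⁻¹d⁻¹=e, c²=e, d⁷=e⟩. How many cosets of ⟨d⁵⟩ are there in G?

First find ord(d⁵) by computing successive powers:
  (d⁵)¹ = d⁵, (d⁵)² = d³, (d⁵)³ = d, (d⁵)⁴ = d⁶, (d⁵)⁵ = d⁴, (d⁵)⁶ = d², (d⁵)⁷ = e.
So |⟨d⁵⟩| = ord(d⁵) = 7. With |G| = 14, by Lagrange [G : ⟨d⁵⟩] = 14/7 = 2.

Answer: 2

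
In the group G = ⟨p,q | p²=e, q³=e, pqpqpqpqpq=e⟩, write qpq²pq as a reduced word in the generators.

Multiply left to right, reducing at each step:
  q · p = qp
  (qp) · q² = qpq²
  (qpq²) · p = qpq²p
  (qpq²p) · q = qpq²pq

Answer: qpq²pq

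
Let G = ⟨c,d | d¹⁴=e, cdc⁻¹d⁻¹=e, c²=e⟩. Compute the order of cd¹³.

Compute successive powers until reaching e:
  (cd¹³)¹ = cd¹³, (cd¹³)² = d¹², (cd¹³)³ = cd¹¹, (cd¹³)⁴ = d¹⁰, (cd¹³)⁵ = cd⁹, (cd¹³)⁶ = d⁸, (cd¹³)⁷ = cd⁷, (cd¹³)⁸ = d⁶, (cd¹³)⁹ = cd⁵, (cd¹³)¹⁰ = d⁴, (cd¹³)¹¹ = cd³, (cd¹³)¹² = d², (cd¹³)¹³ = cd, (cd¹³)¹⁴ = e.
The smallest positive k with (cd¹³)ᵏ = e is 14.

Answer: 14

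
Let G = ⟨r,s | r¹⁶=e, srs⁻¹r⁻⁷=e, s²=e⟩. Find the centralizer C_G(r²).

⟨r²⟩ ⊆ C_G(r²) since powers of r² commute with r²; so |C_G(r²)| ≥ |⟨r²⟩| = 8.
By orbit–stabilizer, |C_G(r²)| = |G| / |conj. class of r²| = 32 / 2 = 16.
The 16 elements commuting with r² are {e, r, r², r³, r⁴, r⁵, r⁶, r⁷, r⁸, r⁹, r¹⁰, r¹¹, r¹², r¹³, r¹⁴, r¹⁵}.

Answer: {e, r, r², r³, r⁴, r⁵, r⁶, r⁷, r⁸, r⁹, r¹⁰, r¹¹, r¹², r¹³, r¹⁴, r¹⁵}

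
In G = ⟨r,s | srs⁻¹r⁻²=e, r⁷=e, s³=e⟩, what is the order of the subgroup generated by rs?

|⟨rs⟩| equals the order of rs. Compute successive powers until reaching e:
  (rs)¹ = rs, (rs)² = r³s², (rs)³ = e.
The smallest positive k with (rs)ᵏ = e is 3, so |⟨rs⟩| = 3.

Answer: 3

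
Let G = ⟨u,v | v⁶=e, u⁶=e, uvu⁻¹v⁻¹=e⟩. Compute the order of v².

Compute successive powers until reaching e:
  (v²)¹ = v², (v²)² = v⁴, (v²)³ = e.
The smallest positive k with (v²)ᵏ = e is 3.

Answer: 3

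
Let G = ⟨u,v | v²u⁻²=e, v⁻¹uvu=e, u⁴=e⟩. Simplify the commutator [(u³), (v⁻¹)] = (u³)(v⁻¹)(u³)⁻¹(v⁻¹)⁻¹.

[(u³), (v⁻¹)] = (u³)·(v⁻¹)·(u³)⁻¹·(v⁻¹)⁻¹.
  (u³) · (v⁻¹) = uv
  (uv) · u = v
  v · v = u²

Answer: u²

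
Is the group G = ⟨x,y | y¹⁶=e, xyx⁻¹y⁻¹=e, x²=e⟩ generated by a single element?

|G| = 32, but the maximum element order in G is 16 < 32. No single element generates all of G, so G is not cyclic.

Answer: No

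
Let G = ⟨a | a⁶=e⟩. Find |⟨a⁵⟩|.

|⟨a⁵⟩| equals the order of a⁵. Compute successive powers until reaching e:
  (a⁵)¹ = a⁵, (a⁵)² = a⁴, (a⁵)³ = a³, (a⁵)⁴ = a², (a⁵)⁵ = a, (a⁵)⁶ = e.
The smallest positive k with (a⁵)ᵏ = e is 6, so |⟨a⁵⟩| = 6.

Answer: 6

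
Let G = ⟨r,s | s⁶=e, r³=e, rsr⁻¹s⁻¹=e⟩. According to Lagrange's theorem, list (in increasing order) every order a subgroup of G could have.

|G| = 18 = 2 · 3². By Lagrange's theorem the order of any subgroup divides 18; the divisors of 18 are 1, 2, 3, 6, 9, 18.

Answer: 1, 2, 3, 6, 9, 18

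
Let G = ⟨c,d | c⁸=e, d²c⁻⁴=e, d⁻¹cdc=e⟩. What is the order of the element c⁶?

Compute successive powers until reaching e:
  (c⁶)¹ = c⁶, (c⁶)² = c⁴, (c⁶)³ = c², (c⁶)⁴ = e.
The smallest positive k with (c⁶)ᵏ = e is 4.

Answer: 4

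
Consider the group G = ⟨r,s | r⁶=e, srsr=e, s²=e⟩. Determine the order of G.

Enumerate words in the generators, reducing via the relations: the distinct elements are
  {e, r, s, rs, r², r³, r⁴, r⁵, r²s, r³s, r⁴s, r⁵s}.
No further products give new elements, so |G| = 12.

Answer: 12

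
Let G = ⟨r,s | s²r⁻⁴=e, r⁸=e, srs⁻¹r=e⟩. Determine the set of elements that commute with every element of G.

An element z ∈ Z(G) iff z commutes with every generator.
For example r⁴ is central: (r⁴)·r = r⁵ = r·(r⁴); (r⁴)·s = s⁻¹ = s·(r⁴).
Whereas r ∉ Z(G) since r·s = rs ≠ r³s⁻¹ = s·r.
Checking each of the 16 elements this way gives Z(G) = {e, r⁴}, of order 2.

Answer: {e, r⁴}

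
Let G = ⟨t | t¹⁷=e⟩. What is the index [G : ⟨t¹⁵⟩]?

First find ord(t¹⁵) by computing successive powers:
  (t¹⁵)¹ = t¹⁵, (t¹⁵)² = t¹³, (t¹⁵)³ = t¹¹, (t¹⁵)⁴ = t⁹, (t¹⁵)⁵ = t⁷, (t¹⁵)⁶ = t⁵, (t¹⁵)⁷ = t³, (t¹⁵)⁸ = t, (t¹⁵)⁹ = t¹⁶, (t¹⁵)¹⁰ = t¹⁴, (t¹⁵)¹¹ = t¹², (t¹⁵)¹² = t¹⁰, (t¹⁵)¹³ = t⁸, (t¹⁵)¹⁴ = t⁶, (t¹⁵)¹⁵ = t⁴, (t¹⁵)¹⁶ = t², (t¹⁵)¹⁷ = e.
So |⟨t¹⁵⟩| = ord(t¹⁵) = 17. With |G| = 17, by Lagrange [G : ⟨t¹⁵⟩] = 17/17 = 1.

Answer: 1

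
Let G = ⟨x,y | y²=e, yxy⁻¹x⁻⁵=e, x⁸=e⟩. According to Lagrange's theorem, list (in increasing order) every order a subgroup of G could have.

|G| = 16 = 2⁴. By Lagrange's theorem the order of any subgroup divides 16; the divisors of 16 are 1, 2, 4, 8, 16.

Answer: 1, 2, 4, 8, 16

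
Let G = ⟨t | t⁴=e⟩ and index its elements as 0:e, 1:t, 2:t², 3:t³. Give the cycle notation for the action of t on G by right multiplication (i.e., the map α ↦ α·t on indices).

(0 1 2 3)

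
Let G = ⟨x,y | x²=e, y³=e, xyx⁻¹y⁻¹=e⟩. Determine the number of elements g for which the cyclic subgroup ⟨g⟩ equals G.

G is cyclic of order 6. An element generates G iff its order is 6, and a cyclic group of order 6 has exactly φ(6) = 2 such elements.

Answer: 2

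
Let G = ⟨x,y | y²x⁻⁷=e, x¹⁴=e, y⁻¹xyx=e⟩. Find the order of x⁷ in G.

Compute successive powers until reaching e:
  (x⁷)¹ = x⁷, (x⁷)² = e.
The smallest positive k with (x⁷)ᵏ = e is 2.

Answer: 2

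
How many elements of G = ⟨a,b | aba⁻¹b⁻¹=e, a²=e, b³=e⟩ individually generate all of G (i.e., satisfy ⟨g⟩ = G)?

G is cyclic of order 6. An element generates G iff its order is 6, and a cyclic group of order 6 has exactly φ(6) = 2 such elements.

Answer: 2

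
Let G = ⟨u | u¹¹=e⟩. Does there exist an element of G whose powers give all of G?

|G| = 11. The element u has order 11 (its powers give 11 distinct elements), so ⟨u⟩ = G and G is cyclic.

Answer: Yes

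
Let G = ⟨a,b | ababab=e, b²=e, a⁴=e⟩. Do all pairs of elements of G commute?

a·b = ab but b·a = ba, so a·b ≠ b·a and G is not abelian.

Answer: No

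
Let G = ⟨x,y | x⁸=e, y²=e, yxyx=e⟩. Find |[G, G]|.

G' = [G, G] is generated by all commutators. The generator-pair commutators are: [x, y] = x².
The subgroup they normally generate is {e, x², x⁴, x⁶}, of order 4.
Check: |G/G'| = 16/4 = 4 is the order of the abelianisation.

Answer: 4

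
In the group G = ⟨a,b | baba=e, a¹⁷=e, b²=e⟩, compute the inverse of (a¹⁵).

The order of (a¹⁵) is 17 (smallest k with (a¹⁵)ᵏ = e), so (a¹⁵)⁻¹ = (a¹⁵)¹⁶ = a².
Check: (a¹⁵) · (a²) → (a¹⁵) · a² = e, giving e as required.

Answer: a²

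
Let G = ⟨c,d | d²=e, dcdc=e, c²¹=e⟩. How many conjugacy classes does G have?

The conjugacy classes (representative and size) are:
  [e] (size 1), [c²⁰] (size 2), [c²] (size 2), [c³] (size 2), [c¹⁷] (size 2), [c⁵] (size 2), [c⁶] (size 2), [c⁷] (size 2), [c⁸] (size 2), [c⁹] (size 2), [c¹⁰] (size 2), [d] (size 21).
Class equation: 1 + 2 + 2 + 2 + 2 + 2 + 2 + 2 + 2 + 2 + 2 + 21 = 42 = |G|. So G has 12 conjugacy classes.

Answer: 12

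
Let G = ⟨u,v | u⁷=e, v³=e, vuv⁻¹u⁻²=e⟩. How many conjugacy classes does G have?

The conjugacy classes (representative and size) are:
  [e] (size 1), [u²] (size 3), [u⁵] (size 3), [v] (size 7), [v²] (size 7).
Class equation: 1 + 3 + 3 + 7 + 7 = 21 = |G|. So G has 5 conjugacy classes.

Answer: 5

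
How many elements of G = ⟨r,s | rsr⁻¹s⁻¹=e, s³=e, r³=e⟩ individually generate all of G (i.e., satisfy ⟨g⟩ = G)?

⟨g⟩ = G would require ord(g) = |G| = 9, but the maximum element order in G is 3 < 9. So G is not cyclic and no single element generates it: the count is 0.

Answer: 0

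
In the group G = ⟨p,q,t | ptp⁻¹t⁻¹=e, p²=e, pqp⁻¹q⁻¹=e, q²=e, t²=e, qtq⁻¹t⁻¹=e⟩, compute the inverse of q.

The order of q is 2 (smallest k with qᵏ = e), so q⁻¹ = q¹ = q.
Check: q · q → q · q = e, giving e as required.

Answer: q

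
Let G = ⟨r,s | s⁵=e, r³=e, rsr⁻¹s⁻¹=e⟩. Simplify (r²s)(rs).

Compute (r²s) · (rs) by multiplying left to right and reducing via the relations at each step:
  (r²s) · r = s
  s · s = s²

Answer: s²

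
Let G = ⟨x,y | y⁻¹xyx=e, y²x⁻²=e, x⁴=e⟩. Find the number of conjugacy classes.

The conjugacy classes (representative and size) are:
  [e] (size 1), [x³] (size 2), [x²] (size 1), [y⁻¹] (size 2), [xy⁻¹] (size 2).
Class equation: 1 + 2 + 1 + 2 + 2 = 8 = |G|. So G has 5 conjugacy classes.

Answer: 5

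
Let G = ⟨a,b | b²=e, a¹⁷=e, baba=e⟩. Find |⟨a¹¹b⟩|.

|⟨a¹¹b⟩| equals the order of a¹¹b. Compute successive powers until reaching e:
  (a¹¹b)¹ = a¹¹b, (a¹¹b)² = e.
The smallest positive k with (a¹¹b)ᵏ = e is 2, so |⟨a¹¹b⟩| = 2.

Answer: 2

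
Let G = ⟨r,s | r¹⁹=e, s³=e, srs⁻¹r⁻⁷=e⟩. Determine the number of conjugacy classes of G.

The conjugacy classes (representative and size) are:
  [e] (size 1), [r¹¹] (size 3), [r¹⁴] (size 3), [r⁶] (size 3), [r¹⁷] (size 3), [r¹²] (size 3), [r¹⁰] (size 3), [r²s] (size 19), [r¹⁸s²] (size 19).
Class equation: 1 + 3 + 3 + 3 + 3 + 3 + 3 + 19 + 19 = 57 = |G|. So G has 9 conjugacy classes.

Answer: 9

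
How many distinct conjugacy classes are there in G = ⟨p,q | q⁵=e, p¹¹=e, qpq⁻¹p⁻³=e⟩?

The conjugacy classes (representative and size) are:
  [e] (size 1), [p³] (size 5), [p⁶] (size 5), [p⁷q] (size 11), [p⁹q²] (size 11), [p⁷q³] (size 11), [p⁷q⁴] (size 11).
Class equation: 1 + 5 + 5 + 11 + 11 + 11 + 11 = 55 = |G|. So G has 7 conjugacy classes.

Answer: 7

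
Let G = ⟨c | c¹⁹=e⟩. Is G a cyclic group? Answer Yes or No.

|G| = 19. The element c has order 19 (its powers give 19 distinct elements), so ⟨c⟩ = G and G is cyclic.

Answer: Yes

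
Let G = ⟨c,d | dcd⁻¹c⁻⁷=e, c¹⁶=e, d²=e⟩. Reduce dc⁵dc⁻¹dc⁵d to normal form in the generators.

Multiply left to right, reducing at each step:
  d · c⁵ = c³d
  (c³d) · d = c³
  (c³) · c⁻¹ = c²
  (c²) · d = c²d
  (c²d) · c⁵ = c⁵d
  (c⁵d) · d = c⁵

Answer: c⁵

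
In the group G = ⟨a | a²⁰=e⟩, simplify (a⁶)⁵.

Compute successive powers of (a⁶), reducing at each step:
  (a⁶)²: (a⁶) · a⁶ = a¹²
  (a⁶)³: (a¹²) · a⁶ = a¹⁸
  (a⁶)⁴: (a¹⁸) · a⁶ = a⁴
  (a⁶)⁵: (a⁴) · a⁶ = a¹⁰

Answer: a¹⁰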